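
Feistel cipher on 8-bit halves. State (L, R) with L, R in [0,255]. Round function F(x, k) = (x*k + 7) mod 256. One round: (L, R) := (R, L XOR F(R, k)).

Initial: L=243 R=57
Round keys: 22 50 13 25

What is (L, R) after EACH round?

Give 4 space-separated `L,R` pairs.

Round 1 (k=22): L=57 R=30
Round 2 (k=50): L=30 R=218
Round 3 (k=13): L=218 R=7
Round 4 (k=25): L=7 R=108

Answer: 57,30 30,218 218,7 7,108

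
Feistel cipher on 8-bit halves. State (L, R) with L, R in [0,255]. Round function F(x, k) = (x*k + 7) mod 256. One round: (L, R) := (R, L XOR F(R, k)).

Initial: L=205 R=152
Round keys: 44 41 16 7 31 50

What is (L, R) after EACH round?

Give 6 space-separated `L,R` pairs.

Round 1 (k=44): L=152 R=234
Round 2 (k=41): L=234 R=25
Round 3 (k=16): L=25 R=125
Round 4 (k=7): L=125 R=107
Round 5 (k=31): L=107 R=129
Round 6 (k=50): L=129 R=82

Answer: 152,234 234,25 25,125 125,107 107,129 129,82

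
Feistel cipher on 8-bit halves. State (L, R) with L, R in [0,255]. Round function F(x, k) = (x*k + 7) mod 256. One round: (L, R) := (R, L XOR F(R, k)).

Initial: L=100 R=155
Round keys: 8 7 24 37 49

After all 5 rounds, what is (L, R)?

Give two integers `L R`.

Round 1 (k=8): L=155 R=187
Round 2 (k=7): L=187 R=191
Round 3 (k=24): L=191 R=84
Round 4 (k=37): L=84 R=148
Round 5 (k=49): L=148 R=15

Answer: 148 15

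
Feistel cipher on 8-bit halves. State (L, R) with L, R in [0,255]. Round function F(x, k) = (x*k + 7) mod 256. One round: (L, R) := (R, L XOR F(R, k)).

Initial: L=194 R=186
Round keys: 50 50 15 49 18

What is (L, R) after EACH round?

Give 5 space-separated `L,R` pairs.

Answer: 186,153 153,83 83,125 125,167 167,184

Derivation:
Round 1 (k=50): L=186 R=153
Round 2 (k=50): L=153 R=83
Round 3 (k=15): L=83 R=125
Round 4 (k=49): L=125 R=167
Round 5 (k=18): L=167 R=184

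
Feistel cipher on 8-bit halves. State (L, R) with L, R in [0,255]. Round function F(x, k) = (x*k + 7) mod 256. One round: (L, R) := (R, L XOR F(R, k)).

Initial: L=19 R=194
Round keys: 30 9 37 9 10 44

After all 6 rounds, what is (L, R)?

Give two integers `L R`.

Answer: 123 249

Derivation:
Round 1 (k=30): L=194 R=208
Round 2 (k=9): L=208 R=149
Round 3 (k=37): L=149 R=64
Round 4 (k=9): L=64 R=210
Round 5 (k=10): L=210 R=123
Round 6 (k=44): L=123 R=249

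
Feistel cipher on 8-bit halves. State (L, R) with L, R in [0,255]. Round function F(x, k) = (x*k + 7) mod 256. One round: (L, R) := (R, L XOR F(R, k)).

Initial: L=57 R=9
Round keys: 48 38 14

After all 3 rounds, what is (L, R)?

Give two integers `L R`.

Answer: 18 141

Derivation:
Round 1 (k=48): L=9 R=142
Round 2 (k=38): L=142 R=18
Round 3 (k=14): L=18 R=141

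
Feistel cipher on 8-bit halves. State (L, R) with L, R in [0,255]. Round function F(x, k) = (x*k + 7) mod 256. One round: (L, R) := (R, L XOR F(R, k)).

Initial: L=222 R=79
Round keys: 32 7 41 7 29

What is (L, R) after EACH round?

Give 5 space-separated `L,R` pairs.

Answer: 79,57 57,217 217,241 241,71 71,227

Derivation:
Round 1 (k=32): L=79 R=57
Round 2 (k=7): L=57 R=217
Round 3 (k=41): L=217 R=241
Round 4 (k=7): L=241 R=71
Round 5 (k=29): L=71 R=227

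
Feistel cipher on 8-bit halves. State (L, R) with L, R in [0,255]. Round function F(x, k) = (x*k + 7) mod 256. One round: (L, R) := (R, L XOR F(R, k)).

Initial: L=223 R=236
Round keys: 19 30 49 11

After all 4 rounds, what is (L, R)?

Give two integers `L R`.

Answer: 158 226

Derivation:
Round 1 (k=19): L=236 R=84
Round 2 (k=30): L=84 R=51
Round 3 (k=49): L=51 R=158
Round 4 (k=11): L=158 R=226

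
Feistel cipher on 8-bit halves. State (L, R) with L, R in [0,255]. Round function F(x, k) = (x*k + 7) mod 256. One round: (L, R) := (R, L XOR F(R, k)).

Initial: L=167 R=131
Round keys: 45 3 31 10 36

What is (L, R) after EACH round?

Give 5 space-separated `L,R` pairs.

Round 1 (k=45): L=131 R=169
Round 2 (k=3): L=169 R=129
Round 3 (k=31): L=129 R=15
Round 4 (k=10): L=15 R=28
Round 5 (k=36): L=28 R=248

Answer: 131,169 169,129 129,15 15,28 28,248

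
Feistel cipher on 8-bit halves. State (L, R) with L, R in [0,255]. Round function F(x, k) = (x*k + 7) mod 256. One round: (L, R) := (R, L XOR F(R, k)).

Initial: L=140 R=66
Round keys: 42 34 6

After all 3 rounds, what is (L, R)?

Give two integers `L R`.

Answer: 215 70

Derivation:
Round 1 (k=42): L=66 R=87
Round 2 (k=34): L=87 R=215
Round 3 (k=6): L=215 R=70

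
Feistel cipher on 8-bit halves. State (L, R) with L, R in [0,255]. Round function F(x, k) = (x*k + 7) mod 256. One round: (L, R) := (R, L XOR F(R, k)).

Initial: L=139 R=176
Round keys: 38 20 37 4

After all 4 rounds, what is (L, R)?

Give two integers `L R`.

Answer: 102 88

Derivation:
Round 1 (k=38): L=176 R=172
Round 2 (k=20): L=172 R=199
Round 3 (k=37): L=199 R=102
Round 4 (k=4): L=102 R=88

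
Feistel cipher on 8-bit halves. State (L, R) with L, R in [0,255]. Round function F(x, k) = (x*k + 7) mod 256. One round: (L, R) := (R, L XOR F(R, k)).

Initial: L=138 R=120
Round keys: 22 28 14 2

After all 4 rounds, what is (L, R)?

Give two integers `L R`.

Round 1 (k=22): L=120 R=221
Round 2 (k=28): L=221 R=75
Round 3 (k=14): L=75 R=252
Round 4 (k=2): L=252 R=180

Answer: 252 180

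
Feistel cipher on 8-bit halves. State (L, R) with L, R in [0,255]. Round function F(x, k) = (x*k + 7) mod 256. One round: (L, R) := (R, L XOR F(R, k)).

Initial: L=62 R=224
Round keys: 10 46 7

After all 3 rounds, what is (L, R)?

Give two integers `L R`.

Answer: 37 243

Derivation:
Round 1 (k=10): L=224 R=249
Round 2 (k=46): L=249 R=37
Round 3 (k=7): L=37 R=243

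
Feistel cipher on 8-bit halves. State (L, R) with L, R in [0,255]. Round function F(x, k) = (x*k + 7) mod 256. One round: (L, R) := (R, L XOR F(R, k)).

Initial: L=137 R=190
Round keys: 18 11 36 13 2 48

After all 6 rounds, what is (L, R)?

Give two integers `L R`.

Answer: 236 64

Derivation:
Round 1 (k=18): L=190 R=234
Round 2 (k=11): L=234 R=171
Round 3 (k=36): L=171 R=249
Round 4 (k=13): L=249 R=7
Round 5 (k=2): L=7 R=236
Round 6 (k=48): L=236 R=64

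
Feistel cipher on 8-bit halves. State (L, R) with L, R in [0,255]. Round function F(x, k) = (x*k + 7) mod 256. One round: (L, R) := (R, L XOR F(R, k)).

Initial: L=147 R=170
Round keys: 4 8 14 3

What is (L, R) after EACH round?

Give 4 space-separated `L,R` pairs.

Answer: 170,60 60,77 77,1 1,71

Derivation:
Round 1 (k=4): L=170 R=60
Round 2 (k=8): L=60 R=77
Round 3 (k=14): L=77 R=1
Round 4 (k=3): L=1 R=71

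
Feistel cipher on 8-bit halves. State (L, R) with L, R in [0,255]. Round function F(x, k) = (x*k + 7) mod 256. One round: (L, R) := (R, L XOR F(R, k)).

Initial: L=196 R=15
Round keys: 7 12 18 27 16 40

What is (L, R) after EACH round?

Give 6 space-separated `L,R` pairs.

Answer: 15,180 180,120 120,195 195,224 224,196 196,71

Derivation:
Round 1 (k=7): L=15 R=180
Round 2 (k=12): L=180 R=120
Round 3 (k=18): L=120 R=195
Round 4 (k=27): L=195 R=224
Round 5 (k=16): L=224 R=196
Round 6 (k=40): L=196 R=71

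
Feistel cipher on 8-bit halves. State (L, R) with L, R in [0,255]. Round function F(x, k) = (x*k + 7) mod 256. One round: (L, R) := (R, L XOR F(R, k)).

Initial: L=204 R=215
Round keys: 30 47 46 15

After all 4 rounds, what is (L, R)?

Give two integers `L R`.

Answer: 184 26

Derivation:
Round 1 (k=30): L=215 R=245
Round 2 (k=47): L=245 R=213
Round 3 (k=46): L=213 R=184
Round 4 (k=15): L=184 R=26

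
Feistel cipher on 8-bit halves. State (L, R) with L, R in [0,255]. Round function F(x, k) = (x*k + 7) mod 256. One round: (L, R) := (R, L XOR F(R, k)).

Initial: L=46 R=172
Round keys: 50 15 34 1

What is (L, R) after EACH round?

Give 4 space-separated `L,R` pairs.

Round 1 (k=50): L=172 R=177
Round 2 (k=15): L=177 R=202
Round 3 (k=34): L=202 R=106
Round 4 (k=1): L=106 R=187

Answer: 172,177 177,202 202,106 106,187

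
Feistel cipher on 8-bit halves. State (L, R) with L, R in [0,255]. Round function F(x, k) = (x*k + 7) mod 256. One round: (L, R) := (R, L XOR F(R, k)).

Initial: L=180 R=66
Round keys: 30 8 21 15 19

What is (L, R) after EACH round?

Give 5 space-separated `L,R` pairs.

Answer: 66,119 119,253 253,191 191,197 197,25

Derivation:
Round 1 (k=30): L=66 R=119
Round 2 (k=8): L=119 R=253
Round 3 (k=21): L=253 R=191
Round 4 (k=15): L=191 R=197
Round 5 (k=19): L=197 R=25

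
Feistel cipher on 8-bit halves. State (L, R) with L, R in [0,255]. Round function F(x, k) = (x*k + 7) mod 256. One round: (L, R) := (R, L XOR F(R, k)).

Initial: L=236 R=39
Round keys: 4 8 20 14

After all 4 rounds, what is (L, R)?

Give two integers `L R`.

Round 1 (k=4): L=39 R=79
Round 2 (k=8): L=79 R=88
Round 3 (k=20): L=88 R=168
Round 4 (k=14): L=168 R=111

Answer: 168 111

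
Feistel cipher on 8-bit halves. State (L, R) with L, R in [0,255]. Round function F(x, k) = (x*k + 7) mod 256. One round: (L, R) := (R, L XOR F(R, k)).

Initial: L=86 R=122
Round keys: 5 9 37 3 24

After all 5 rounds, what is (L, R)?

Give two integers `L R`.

Round 1 (k=5): L=122 R=63
Round 2 (k=9): L=63 R=68
Round 3 (k=37): L=68 R=228
Round 4 (k=3): L=228 R=247
Round 5 (k=24): L=247 R=203

Answer: 247 203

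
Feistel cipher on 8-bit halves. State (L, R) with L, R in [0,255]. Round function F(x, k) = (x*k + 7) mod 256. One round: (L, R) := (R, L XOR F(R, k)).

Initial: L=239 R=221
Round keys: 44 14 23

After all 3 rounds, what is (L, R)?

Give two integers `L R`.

Answer: 50 105

Derivation:
Round 1 (k=44): L=221 R=236
Round 2 (k=14): L=236 R=50
Round 3 (k=23): L=50 R=105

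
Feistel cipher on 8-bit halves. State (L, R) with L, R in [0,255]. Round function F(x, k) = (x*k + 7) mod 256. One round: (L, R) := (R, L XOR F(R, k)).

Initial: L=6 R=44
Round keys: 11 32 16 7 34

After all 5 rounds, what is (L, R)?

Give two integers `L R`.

Round 1 (k=11): L=44 R=237
Round 2 (k=32): L=237 R=139
Round 3 (k=16): L=139 R=90
Round 4 (k=7): L=90 R=246
Round 5 (k=34): L=246 R=233

Answer: 246 233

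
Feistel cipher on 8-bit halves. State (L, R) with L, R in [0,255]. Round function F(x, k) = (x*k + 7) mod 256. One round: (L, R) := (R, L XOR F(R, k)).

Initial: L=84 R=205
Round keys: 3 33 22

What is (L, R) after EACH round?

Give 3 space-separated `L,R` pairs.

Answer: 205,58 58,76 76,181

Derivation:
Round 1 (k=3): L=205 R=58
Round 2 (k=33): L=58 R=76
Round 3 (k=22): L=76 R=181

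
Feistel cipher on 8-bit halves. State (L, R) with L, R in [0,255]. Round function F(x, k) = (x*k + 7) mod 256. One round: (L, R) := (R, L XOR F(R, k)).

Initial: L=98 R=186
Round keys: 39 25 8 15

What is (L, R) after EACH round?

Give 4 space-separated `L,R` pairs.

Round 1 (k=39): L=186 R=63
Round 2 (k=25): L=63 R=148
Round 3 (k=8): L=148 R=152
Round 4 (k=15): L=152 R=123

Answer: 186,63 63,148 148,152 152,123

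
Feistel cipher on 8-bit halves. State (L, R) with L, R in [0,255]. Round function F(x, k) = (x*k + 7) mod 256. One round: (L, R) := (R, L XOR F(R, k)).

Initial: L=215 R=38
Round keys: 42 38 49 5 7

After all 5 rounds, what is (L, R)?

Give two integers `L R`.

Answer: 194 81

Derivation:
Round 1 (k=42): L=38 R=148
Round 2 (k=38): L=148 R=217
Round 3 (k=49): L=217 R=4
Round 4 (k=5): L=4 R=194
Round 5 (k=7): L=194 R=81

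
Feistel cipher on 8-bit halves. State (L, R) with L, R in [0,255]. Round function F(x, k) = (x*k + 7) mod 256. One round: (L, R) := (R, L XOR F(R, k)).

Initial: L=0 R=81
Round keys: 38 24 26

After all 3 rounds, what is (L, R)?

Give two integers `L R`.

Answer: 110 62

Derivation:
Round 1 (k=38): L=81 R=13
Round 2 (k=24): L=13 R=110
Round 3 (k=26): L=110 R=62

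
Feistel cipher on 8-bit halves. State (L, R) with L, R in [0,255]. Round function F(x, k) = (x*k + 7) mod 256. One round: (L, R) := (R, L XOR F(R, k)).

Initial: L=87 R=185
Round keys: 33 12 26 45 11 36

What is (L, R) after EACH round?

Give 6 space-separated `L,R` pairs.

Round 1 (k=33): L=185 R=183
Round 2 (k=12): L=183 R=34
Round 3 (k=26): L=34 R=204
Round 4 (k=45): L=204 R=193
Round 5 (k=11): L=193 R=158
Round 6 (k=36): L=158 R=254

Answer: 185,183 183,34 34,204 204,193 193,158 158,254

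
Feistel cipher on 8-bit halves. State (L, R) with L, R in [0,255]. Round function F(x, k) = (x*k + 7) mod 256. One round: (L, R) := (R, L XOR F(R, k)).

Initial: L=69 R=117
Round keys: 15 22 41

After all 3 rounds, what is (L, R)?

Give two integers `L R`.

Round 1 (k=15): L=117 R=167
Round 2 (k=22): L=167 R=20
Round 3 (k=41): L=20 R=156

Answer: 20 156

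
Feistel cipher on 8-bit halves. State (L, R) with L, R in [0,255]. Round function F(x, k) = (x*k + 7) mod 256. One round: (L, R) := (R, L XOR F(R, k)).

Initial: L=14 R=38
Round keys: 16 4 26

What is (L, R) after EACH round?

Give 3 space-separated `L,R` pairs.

Round 1 (k=16): L=38 R=105
Round 2 (k=4): L=105 R=141
Round 3 (k=26): L=141 R=48

Answer: 38,105 105,141 141,48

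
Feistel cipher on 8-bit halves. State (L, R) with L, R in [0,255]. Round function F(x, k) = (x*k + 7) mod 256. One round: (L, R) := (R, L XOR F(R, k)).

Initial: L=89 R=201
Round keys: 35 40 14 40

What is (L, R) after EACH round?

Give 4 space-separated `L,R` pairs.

Answer: 201,219 219,246 246,160 160,241

Derivation:
Round 1 (k=35): L=201 R=219
Round 2 (k=40): L=219 R=246
Round 3 (k=14): L=246 R=160
Round 4 (k=40): L=160 R=241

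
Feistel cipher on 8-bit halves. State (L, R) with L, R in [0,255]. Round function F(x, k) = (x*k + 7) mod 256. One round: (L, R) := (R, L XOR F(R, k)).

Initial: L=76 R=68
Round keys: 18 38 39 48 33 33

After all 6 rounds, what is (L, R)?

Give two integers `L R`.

Round 1 (k=18): L=68 R=131
Round 2 (k=38): L=131 R=61
Round 3 (k=39): L=61 R=209
Round 4 (k=48): L=209 R=10
Round 5 (k=33): L=10 R=128
Round 6 (k=33): L=128 R=141

Answer: 128 141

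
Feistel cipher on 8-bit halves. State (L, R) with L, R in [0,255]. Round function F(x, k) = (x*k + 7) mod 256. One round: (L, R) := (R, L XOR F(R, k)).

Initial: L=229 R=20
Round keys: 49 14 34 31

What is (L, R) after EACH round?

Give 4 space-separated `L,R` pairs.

Round 1 (k=49): L=20 R=62
Round 2 (k=14): L=62 R=127
Round 3 (k=34): L=127 R=219
Round 4 (k=31): L=219 R=243

Answer: 20,62 62,127 127,219 219,243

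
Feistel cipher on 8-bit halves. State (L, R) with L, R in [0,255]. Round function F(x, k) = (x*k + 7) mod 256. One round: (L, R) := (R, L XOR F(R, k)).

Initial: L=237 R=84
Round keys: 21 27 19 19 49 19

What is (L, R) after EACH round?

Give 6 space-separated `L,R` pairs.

Answer: 84,6 6,253 253,200 200,34 34,65 65,248

Derivation:
Round 1 (k=21): L=84 R=6
Round 2 (k=27): L=6 R=253
Round 3 (k=19): L=253 R=200
Round 4 (k=19): L=200 R=34
Round 5 (k=49): L=34 R=65
Round 6 (k=19): L=65 R=248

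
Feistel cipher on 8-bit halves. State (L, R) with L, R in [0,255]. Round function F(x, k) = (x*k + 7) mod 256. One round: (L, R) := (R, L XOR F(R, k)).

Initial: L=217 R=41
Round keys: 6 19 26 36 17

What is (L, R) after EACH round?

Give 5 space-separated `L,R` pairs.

Answer: 41,36 36,154 154,143 143,185 185,223

Derivation:
Round 1 (k=6): L=41 R=36
Round 2 (k=19): L=36 R=154
Round 3 (k=26): L=154 R=143
Round 4 (k=36): L=143 R=185
Round 5 (k=17): L=185 R=223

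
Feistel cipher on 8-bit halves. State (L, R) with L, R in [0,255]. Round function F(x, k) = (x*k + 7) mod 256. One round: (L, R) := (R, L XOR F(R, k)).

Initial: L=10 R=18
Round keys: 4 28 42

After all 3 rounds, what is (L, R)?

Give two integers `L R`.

Round 1 (k=4): L=18 R=69
Round 2 (k=28): L=69 R=129
Round 3 (k=42): L=129 R=116

Answer: 129 116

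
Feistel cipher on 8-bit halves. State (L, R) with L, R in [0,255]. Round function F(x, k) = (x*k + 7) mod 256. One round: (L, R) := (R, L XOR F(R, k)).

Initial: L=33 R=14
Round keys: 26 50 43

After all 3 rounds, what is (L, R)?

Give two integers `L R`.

Round 1 (k=26): L=14 R=82
Round 2 (k=50): L=82 R=5
Round 3 (k=43): L=5 R=140

Answer: 5 140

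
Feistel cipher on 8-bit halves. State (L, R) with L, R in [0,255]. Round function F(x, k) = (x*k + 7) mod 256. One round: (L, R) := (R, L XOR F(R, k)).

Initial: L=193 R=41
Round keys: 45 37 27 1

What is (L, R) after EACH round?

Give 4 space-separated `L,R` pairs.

Answer: 41,253 253,177 177,79 79,231

Derivation:
Round 1 (k=45): L=41 R=253
Round 2 (k=37): L=253 R=177
Round 3 (k=27): L=177 R=79
Round 4 (k=1): L=79 R=231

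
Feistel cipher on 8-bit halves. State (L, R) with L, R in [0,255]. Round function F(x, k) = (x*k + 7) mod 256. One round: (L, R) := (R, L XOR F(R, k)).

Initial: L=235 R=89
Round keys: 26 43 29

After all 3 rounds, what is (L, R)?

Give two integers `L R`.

Answer: 92 137

Derivation:
Round 1 (k=26): L=89 R=250
Round 2 (k=43): L=250 R=92
Round 3 (k=29): L=92 R=137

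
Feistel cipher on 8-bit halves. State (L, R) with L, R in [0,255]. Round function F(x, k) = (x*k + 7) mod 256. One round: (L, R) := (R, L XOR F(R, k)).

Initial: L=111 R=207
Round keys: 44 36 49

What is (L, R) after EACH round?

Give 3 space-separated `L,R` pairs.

Answer: 207,244 244,152 152,235

Derivation:
Round 1 (k=44): L=207 R=244
Round 2 (k=36): L=244 R=152
Round 3 (k=49): L=152 R=235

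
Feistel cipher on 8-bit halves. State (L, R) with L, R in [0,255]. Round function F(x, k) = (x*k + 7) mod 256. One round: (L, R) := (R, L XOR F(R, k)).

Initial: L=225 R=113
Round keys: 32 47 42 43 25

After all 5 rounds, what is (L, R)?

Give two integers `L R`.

Round 1 (k=32): L=113 R=198
Round 2 (k=47): L=198 R=16
Round 3 (k=42): L=16 R=97
Round 4 (k=43): L=97 R=66
Round 5 (k=25): L=66 R=24

Answer: 66 24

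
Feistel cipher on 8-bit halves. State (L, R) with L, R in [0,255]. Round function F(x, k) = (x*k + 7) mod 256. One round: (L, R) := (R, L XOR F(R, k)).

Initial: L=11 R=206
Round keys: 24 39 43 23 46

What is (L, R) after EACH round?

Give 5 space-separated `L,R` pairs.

Round 1 (k=24): L=206 R=92
Round 2 (k=39): L=92 R=197
Round 3 (k=43): L=197 R=66
Round 4 (k=23): L=66 R=48
Round 5 (k=46): L=48 R=229

Answer: 206,92 92,197 197,66 66,48 48,229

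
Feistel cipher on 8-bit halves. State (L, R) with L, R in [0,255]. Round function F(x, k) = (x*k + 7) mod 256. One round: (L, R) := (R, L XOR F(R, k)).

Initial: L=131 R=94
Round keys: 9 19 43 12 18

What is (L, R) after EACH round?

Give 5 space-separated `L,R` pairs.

Round 1 (k=9): L=94 R=214
Round 2 (k=19): L=214 R=183
Round 3 (k=43): L=183 R=18
Round 4 (k=12): L=18 R=104
Round 5 (k=18): L=104 R=69

Answer: 94,214 214,183 183,18 18,104 104,69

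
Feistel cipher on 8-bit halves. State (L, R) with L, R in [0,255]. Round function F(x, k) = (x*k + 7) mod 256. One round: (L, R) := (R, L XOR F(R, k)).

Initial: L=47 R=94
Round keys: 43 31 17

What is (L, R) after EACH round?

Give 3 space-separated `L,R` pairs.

Round 1 (k=43): L=94 R=254
Round 2 (k=31): L=254 R=151
Round 3 (k=17): L=151 R=240

Answer: 94,254 254,151 151,240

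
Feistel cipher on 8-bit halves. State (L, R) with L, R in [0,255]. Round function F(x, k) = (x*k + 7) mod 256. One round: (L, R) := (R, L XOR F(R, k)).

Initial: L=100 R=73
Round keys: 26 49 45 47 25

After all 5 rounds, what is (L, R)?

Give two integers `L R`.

Answer: 127 83

Derivation:
Round 1 (k=26): L=73 R=21
Round 2 (k=49): L=21 R=69
Round 3 (k=45): L=69 R=61
Round 4 (k=47): L=61 R=127
Round 5 (k=25): L=127 R=83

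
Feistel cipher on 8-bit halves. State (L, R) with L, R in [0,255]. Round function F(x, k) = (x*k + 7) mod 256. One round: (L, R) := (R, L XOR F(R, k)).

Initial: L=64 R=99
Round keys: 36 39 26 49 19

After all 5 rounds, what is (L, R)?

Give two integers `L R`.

Answer: 10 187

Derivation:
Round 1 (k=36): L=99 R=179
Round 2 (k=39): L=179 R=47
Round 3 (k=26): L=47 R=126
Round 4 (k=49): L=126 R=10
Round 5 (k=19): L=10 R=187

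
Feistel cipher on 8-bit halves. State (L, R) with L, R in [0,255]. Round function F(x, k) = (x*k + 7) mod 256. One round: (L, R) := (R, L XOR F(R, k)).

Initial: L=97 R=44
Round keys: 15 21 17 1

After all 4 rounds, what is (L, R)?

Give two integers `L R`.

Answer: 6 168

Derivation:
Round 1 (k=15): L=44 R=250
Round 2 (k=21): L=250 R=165
Round 3 (k=17): L=165 R=6
Round 4 (k=1): L=6 R=168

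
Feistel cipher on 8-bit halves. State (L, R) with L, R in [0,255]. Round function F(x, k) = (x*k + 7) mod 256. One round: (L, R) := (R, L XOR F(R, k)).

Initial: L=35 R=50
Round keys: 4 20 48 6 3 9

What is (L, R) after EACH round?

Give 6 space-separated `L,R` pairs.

Round 1 (k=4): L=50 R=236
Round 2 (k=20): L=236 R=69
Round 3 (k=48): L=69 R=27
Round 4 (k=6): L=27 R=236
Round 5 (k=3): L=236 R=208
Round 6 (k=9): L=208 R=187

Answer: 50,236 236,69 69,27 27,236 236,208 208,187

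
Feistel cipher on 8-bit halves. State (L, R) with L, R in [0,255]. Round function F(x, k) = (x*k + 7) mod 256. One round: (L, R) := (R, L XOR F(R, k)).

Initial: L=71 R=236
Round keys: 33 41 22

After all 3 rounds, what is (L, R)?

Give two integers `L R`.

Round 1 (k=33): L=236 R=52
Round 2 (k=41): L=52 R=183
Round 3 (k=22): L=183 R=245

Answer: 183 245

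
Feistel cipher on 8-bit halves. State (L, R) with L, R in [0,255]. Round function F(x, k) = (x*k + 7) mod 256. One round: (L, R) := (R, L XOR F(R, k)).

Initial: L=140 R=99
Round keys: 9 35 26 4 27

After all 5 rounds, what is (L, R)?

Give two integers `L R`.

Answer: 201 239

Derivation:
Round 1 (k=9): L=99 R=14
Round 2 (k=35): L=14 R=146
Round 3 (k=26): L=146 R=213
Round 4 (k=4): L=213 R=201
Round 5 (k=27): L=201 R=239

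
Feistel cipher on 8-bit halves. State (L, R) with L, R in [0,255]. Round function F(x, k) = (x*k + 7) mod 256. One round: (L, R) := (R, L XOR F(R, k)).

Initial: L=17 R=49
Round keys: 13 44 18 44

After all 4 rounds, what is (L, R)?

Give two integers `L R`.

Round 1 (k=13): L=49 R=149
Round 2 (k=44): L=149 R=146
Round 3 (k=18): L=146 R=222
Round 4 (k=44): L=222 R=189

Answer: 222 189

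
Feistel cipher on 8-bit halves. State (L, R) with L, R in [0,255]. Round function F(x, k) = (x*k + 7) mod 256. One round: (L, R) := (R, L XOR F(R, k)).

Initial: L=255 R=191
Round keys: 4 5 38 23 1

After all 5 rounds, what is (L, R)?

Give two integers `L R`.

Round 1 (k=4): L=191 R=252
Round 2 (k=5): L=252 R=76
Round 3 (k=38): L=76 R=179
Round 4 (k=23): L=179 R=80
Round 5 (k=1): L=80 R=228

Answer: 80 228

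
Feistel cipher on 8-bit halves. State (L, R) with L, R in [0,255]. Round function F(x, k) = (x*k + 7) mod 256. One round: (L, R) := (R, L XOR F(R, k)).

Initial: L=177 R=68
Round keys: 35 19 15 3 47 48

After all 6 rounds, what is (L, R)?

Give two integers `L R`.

Answer: 201 245

Derivation:
Round 1 (k=35): L=68 R=226
Round 2 (k=19): L=226 R=137
Round 3 (k=15): L=137 R=236
Round 4 (k=3): L=236 R=66
Round 5 (k=47): L=66 R=201
Round 6 (k=48): L=201 R=245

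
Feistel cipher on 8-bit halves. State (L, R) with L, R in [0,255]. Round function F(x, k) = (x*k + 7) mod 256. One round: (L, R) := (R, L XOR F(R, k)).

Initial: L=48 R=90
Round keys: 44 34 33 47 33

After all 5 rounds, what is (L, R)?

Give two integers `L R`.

Round 1 (k=44): L=90 R=79
Round 2 (k=34): L=79 R=223
Round 3 (k=33): L=223 R=137
Round 4 (k=47): L=137 R=241
Round 5 (k=33): L=241 R=145

Answer: 241 145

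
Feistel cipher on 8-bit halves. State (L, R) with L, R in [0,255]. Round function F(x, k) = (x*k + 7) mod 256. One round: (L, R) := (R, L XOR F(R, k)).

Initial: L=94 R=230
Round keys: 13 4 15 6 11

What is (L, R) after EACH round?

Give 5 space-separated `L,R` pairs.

Answer: 230,235 235,85 85,233 233,40 40,86

Derivation:
Round 1 (k=13): L=230 R=235
Round 2 (k=4): L=235 R=85
Round 3 (k=15): L=85 R=233
Round 4 (k=6): L=233 R=40
Round 5 (k=11): L=40 R=86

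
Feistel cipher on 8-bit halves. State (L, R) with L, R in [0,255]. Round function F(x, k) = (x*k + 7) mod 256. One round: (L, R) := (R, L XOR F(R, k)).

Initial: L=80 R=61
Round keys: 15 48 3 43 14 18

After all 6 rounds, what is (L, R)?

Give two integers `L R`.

Answer: 68 233

Derivation:
Round 1 (k=15): L=61 R=202
Round 2 (k=48): L=202 R=218
Round 3 (k=3): L=218 R=95
Round 4 (k=43): L=95 R=38
Round 5 (k=14): L=38 R=68
Round 6 (k=18): L=68 R=233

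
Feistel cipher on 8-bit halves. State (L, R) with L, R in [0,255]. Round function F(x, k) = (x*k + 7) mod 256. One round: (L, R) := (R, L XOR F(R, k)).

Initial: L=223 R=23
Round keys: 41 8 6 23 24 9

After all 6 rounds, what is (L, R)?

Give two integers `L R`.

Answer: 97 113

Derivation:
Round 1 (k=41): L=23 R=105
Round 2 (k=8): L=105 R=88
Round 3 (k=6): L=88 R=126
Round 4 (k=23): L=126 R=1
Round 5 (k=24): L=1 R=97
Round 6 (k=9): L=97 R=113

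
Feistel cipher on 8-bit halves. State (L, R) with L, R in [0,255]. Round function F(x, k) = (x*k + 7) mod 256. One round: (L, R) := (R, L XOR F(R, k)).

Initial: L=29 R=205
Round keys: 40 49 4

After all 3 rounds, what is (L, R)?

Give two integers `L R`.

Answer: 180 197

Derivation:
Round 1 (k=40): L=205 R=18
Round 2 (k=49): L=18 R=180
Round 3 (k=4): L=180 R=197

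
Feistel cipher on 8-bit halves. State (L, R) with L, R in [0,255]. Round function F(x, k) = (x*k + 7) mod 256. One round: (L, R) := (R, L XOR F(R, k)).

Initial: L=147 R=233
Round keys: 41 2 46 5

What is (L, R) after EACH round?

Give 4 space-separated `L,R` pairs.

Answer: 233,203 203,116 116,20 20,31

Derivation:
Round 1 (k=41): L=233 R=203
Round 2 (k=2): L=203 R=116
Round 3 (k=46): L=116 R=20
Round 4 (k=5): L=20 R=31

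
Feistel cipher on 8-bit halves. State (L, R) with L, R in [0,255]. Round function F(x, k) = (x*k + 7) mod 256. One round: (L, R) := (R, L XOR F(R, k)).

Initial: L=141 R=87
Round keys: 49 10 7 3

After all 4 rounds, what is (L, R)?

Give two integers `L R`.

Answer: 70 235

Derivation:
Round 1 (k=49): L=87 R=35
Round 2 (k=10): L=35 R=50
Round 3 (k=7): L=50 R=70
Round 4 (k=3): L=70 R=235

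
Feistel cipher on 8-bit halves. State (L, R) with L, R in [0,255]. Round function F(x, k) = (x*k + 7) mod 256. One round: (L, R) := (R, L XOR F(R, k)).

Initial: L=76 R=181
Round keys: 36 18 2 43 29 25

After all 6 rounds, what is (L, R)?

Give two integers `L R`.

Round 1 (k=36): L=181 R=55
Round 2 (k=18): L=55 R=80
Round 3 (k=2): L=80 R=144
Round 4 (k=43): L=144 R=103
Round 5 (k=29): L=103 R=34
Round 6 (k=25): L=34 R=62

Answer: 34 62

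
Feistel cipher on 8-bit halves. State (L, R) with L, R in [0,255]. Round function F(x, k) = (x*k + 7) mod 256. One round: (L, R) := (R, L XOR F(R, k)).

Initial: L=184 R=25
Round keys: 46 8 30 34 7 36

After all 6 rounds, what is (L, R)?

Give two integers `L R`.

Answer: 44 82

Derivation:
Round 1 (k=46): L=25 R=61
Round 2 (k=8): L=61 R=246
Round 3 (k=30): L=246 R=230
Round 4 (k=34): L=230 R=101
Round 5 (k=7): L=101 R=44
Round 6 (k=36): L=44 R=82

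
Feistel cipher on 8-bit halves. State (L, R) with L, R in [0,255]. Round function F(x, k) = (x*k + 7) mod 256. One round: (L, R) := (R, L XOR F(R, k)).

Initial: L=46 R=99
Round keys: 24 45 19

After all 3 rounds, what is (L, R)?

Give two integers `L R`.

Answer: 119 189

Derivation:
Round 1 (k=24): L=99 R=97
Round 2 (k=45): L=97 R=119
Round 3 (k=19): L=119 R=189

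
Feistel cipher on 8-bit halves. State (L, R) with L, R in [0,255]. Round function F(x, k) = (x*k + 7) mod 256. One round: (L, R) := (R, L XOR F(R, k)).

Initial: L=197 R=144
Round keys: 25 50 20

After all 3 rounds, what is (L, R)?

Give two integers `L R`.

Answer: 155 241

Derivation:
Round 1 (k=25): L=144 R=210
Round 2 (k=50): L=210 R=155
Round 3 (k=20): L=155 R=241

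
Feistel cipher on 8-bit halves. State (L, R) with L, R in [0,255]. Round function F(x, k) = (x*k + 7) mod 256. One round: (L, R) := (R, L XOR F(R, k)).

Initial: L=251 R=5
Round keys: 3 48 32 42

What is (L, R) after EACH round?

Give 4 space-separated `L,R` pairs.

Round 1 (k=3): L=5 R=237
Round 2 (k=48): L=237 R=114
Round 3 (k=32): L=114 R=170
Round 4 (k=42): L=170 R=153

Answer: 5,237 237,114 114,170 170,153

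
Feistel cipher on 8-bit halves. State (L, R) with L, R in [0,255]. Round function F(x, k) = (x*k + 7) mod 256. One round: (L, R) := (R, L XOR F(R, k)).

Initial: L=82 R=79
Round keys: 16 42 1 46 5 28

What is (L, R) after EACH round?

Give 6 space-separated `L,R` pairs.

Round 1 (k=16): L=79 R=165
Round 2 (k=42): L=165 R=86
Round 3 (k=1): L=86 R=248
Round 4 (k=46): L=248 R=193
Round 5 (k=5): L=193 R=52
Round 6 (k=28): L=52 R=118

Answer: 79,165 165,86 86,248 248,193 193,52 52,118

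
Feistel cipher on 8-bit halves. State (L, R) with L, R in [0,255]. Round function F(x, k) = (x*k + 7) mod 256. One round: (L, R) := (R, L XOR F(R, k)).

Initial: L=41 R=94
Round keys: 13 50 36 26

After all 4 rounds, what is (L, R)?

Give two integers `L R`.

Round 1 (k=13): L=94 R=228
Round 2 (k=50): L=228 R=209
Round 3 (k=36): L=209 R=143
Round 4 (k=26): L=143 R=92

Answer: 143 92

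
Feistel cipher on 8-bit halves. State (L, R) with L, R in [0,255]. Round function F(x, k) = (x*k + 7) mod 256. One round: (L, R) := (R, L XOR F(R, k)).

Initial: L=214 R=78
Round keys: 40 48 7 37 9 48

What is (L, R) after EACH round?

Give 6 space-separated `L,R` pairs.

Answer: 78,225 225,121 121,183 183,3 3,149 149,244

Derivation:
Round 1 (k=40): L=78 R=225
Round 2 (k=48): L=225 R=121
Round 3 (k=7): L=121 R=183
Round 4 (k=37): L=183 R=3
Round 5 (k=9): L=3 R=149
Round 6 (k=48): L=149 R=244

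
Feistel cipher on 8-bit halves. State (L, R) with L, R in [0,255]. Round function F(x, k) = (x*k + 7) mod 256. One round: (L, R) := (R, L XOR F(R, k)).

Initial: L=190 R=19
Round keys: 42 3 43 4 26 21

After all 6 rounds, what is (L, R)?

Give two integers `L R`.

Answer: 12 59

Derivation:
Round 1 (k=42): L=19 R=155
Round 2 (k=3): L=155 R=203
Round 3 (k=43): L=203 R=187
Round 4 (k=4): L=187 R=56
Round 5 (k=26): L=56 R=12
Round 6 (k=21): L=12 R=59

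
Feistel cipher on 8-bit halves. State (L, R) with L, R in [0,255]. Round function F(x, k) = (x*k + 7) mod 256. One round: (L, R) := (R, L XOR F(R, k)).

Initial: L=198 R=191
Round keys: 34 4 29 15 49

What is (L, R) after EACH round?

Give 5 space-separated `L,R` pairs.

Round 1 (k=34): L=191 R=163
Round 2 (k=4): L=163 R=44
Round 3 (k=29): L=44 R=160
Round 4 (k=15): L=160 R=75
Round 5 (k=49): L=75 R=194

Answer: 191,163 163,44 44,160 160,75 75,194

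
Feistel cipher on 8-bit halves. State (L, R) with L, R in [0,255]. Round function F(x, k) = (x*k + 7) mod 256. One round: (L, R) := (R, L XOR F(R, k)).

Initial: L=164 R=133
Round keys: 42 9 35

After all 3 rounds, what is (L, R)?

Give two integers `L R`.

Answer: 233 159

Derivation:
Round 1 (k=42): L=133 R=125
Round 2 (k=9): L=125 R=233
Round 3 (k=35): L=233 R=159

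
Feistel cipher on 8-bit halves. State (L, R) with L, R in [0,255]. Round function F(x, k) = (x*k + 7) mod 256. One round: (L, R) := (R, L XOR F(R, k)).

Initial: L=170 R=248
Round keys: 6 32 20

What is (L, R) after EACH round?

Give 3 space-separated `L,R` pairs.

Round 1 (k=6): L=248 R=125
Round 2 (k=32): L=125 R=95
Round 3 (k=20): L=95 R=14

Answer: 248,125 125,95 95,14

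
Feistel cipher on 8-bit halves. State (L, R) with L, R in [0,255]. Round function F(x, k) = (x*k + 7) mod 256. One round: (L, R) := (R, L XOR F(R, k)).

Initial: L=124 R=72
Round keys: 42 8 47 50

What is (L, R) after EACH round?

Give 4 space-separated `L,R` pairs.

Answer: 72,171 171,23 23,235 235,250

Derivation:
Round 1 (k=42): L=72 R=171
Round 2 (k=8): L=171 R=23
Round 3 (k=47): L=23 R=235
Round 4 (k=50): L=235 R=250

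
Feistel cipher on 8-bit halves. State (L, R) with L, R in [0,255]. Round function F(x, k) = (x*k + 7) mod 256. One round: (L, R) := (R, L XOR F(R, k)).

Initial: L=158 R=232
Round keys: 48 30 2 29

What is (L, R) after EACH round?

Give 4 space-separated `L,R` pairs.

Round 1 (k=48): L=232 R=25
Round 2 (k=30): L=25 R=29
Round 3 (k=2): L=29 R=88
Round 4 (k=29): L=88 R=226

Answer: 232,25 25,29 29,88 88,226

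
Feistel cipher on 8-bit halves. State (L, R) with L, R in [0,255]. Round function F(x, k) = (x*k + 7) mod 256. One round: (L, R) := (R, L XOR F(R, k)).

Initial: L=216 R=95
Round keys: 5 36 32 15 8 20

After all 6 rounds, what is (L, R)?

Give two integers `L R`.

Answer: 106 165

Derivation:
Round 1 (k=5): L=95 R=58
Round 2 (k=36): L=58 R=112
Round 3 (k=32): L=112 R=61
Round 4 (k=15): L=61 R=234
Round 5 (k=8): L=234 R=106
Round 6 (k=20): L=106 R=165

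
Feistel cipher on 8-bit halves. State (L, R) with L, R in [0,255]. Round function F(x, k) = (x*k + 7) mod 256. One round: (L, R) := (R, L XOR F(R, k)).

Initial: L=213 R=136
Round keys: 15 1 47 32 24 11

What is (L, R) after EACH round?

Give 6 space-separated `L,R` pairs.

Round 1 (k=15): L=136 R=42
Round 2 (k=1): L=42 R=185
Round 3 (k=47): L=185 R=212
Round 4 (k=32): L=212 R=62
Round 5 (k=24): L=62 R=3
Round 6 (k=11): L=3 R=22

Answer: 136,42 42,185 185,212 212,62 62,3 3,22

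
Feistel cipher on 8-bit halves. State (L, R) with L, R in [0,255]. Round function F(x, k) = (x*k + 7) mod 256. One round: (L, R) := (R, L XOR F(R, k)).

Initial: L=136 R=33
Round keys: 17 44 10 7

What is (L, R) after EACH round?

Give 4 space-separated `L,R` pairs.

Answer: 33,176 176,102 102,179 179,138

Derivation:
Round 1 (k=17): L=33 R=176
Round 2 (k=44): L=176 R=102
Round 3 (k=10): L=102 R=179
Round 4 (k=7): L=179 R=138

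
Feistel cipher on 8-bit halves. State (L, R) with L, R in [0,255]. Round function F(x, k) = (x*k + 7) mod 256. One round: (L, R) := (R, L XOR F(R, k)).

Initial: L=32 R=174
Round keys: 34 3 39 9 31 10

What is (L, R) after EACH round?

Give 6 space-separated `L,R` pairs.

Round 1 (k=34): L=174 R=3
Round 2 (k=3): L=3 R=190
Round 3 (k=39): L=190 R=250
Round 4 (k=9): L=250 R=111
Round 5 (k=31): L=111 R=130
Round 6 (k=10): L=130 R=116

Answer: 174,3 3,190 190,250 250,111 111,130 130,116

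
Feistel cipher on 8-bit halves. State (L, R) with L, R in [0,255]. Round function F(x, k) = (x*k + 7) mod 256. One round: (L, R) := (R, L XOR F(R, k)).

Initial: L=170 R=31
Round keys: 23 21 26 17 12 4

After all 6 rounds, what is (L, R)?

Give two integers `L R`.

Answer: 118 25

Derivation:
Round 1 (k=23): L=31 R=122
Round 2 (k=21): L=122 R=22
Round 3 (k=26): L=22 R=57
Round 4 (k=17): L=57 R=198
Round 5 (k=12): L=198 R=118
Round 6 (k=4): L=118 R=25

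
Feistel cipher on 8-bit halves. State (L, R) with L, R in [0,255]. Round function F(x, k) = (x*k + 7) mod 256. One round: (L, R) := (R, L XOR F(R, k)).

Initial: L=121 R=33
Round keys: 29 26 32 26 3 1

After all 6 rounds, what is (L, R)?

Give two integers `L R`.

Answer: 90 146

Derivation:
Round 1 (k=29): L=33 R=189
Round 2 (k=26): L=189 R=24
Round 3 (k=32): L=24 R=186
Round 4 (k=26): L=186 R=243
Round 5 (k=3): L=243 R=90
Round 6 (k=1): L=90 R=146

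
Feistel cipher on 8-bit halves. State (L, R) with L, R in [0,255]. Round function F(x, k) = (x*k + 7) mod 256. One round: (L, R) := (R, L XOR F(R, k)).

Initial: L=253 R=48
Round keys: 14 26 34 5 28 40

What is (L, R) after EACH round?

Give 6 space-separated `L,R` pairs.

Answer: 48,90 90,27 27,199 199,241 241,164 164,86

Derivation:
Round 1 (k=14): L=48 R=90
Round 2 (k=26): L=90 R=27
Round 3 (k=34): L=27 R=199
Round 4 (k=5): L=199 R=241
Round 5 (k=28): L=241 R=164
Round 6 (k=40): L=164 R=86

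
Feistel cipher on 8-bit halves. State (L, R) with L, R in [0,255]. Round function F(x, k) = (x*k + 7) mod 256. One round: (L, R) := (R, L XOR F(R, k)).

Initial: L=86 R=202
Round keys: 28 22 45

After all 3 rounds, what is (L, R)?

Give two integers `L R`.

Answer: 135 139

Derivation:
Round 1 (k=28): L=202 R=73
Round 2 (k=22): L=73 R=135
Round 3 (k=45): L=135 R=139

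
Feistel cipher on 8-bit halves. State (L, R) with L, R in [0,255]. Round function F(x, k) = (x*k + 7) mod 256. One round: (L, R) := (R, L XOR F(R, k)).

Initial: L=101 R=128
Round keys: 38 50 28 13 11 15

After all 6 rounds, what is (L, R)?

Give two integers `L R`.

Round 1 (k=38): L=128 R=98
Round 2 (k=50): L=98 R=171
Round 3 (k=28): L=171 R=217
Round 4 (k=13): L=217 R=167
Round 5 (k=11): L=167 R=237
Round 6 (k=15): L=237 R=77

Answer: 237 77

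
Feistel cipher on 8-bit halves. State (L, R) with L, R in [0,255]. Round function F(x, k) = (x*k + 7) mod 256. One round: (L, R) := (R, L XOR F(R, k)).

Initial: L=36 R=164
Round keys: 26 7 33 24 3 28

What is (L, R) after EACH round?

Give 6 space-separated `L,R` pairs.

Round 1 (k=26): L=164 R=139
Round 2 (k=7): L=139 R=112
Round 3 (k=33): L=112 R=252
Round 4 (k=24): L=252 R=215
Round 5 (k=3): L=215 R=112
Round 6 (k=28): L=112 R=144

Answer: 164,139 139,112 112,252 252,215 215,112 112,144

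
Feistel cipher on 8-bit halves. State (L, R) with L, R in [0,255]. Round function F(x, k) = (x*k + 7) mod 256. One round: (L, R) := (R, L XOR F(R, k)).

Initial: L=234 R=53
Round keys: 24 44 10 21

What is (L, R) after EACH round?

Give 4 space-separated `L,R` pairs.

Round 1 (k=24): L=53 R=21
Round 2 (k=44): L=21 R=150
Round 3 (k=10): L=150 R=246
Round 4 (k=21): L=246 R=163

Answer: 53,21 21,150 150,246 246,163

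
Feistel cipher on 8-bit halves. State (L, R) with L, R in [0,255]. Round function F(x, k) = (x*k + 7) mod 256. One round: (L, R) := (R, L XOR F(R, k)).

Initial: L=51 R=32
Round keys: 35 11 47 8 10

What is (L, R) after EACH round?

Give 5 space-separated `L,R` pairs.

Answer: 32,84 84,131 131,64 64,132 132,111

Derivation:
Round 1 (k=35): L=32 R=84
Round 2 (k=11): L=84 R=131
Round 3 (k=47): L=131 R=64
Round 4 (k=8): L=64 R=132
Round 5 (k=10): L=132 R=111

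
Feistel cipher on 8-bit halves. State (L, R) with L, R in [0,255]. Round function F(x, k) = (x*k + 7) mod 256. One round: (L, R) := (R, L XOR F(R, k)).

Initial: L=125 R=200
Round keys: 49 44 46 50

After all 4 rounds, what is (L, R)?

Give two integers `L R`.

Round 1 (k=49): L=200 R=50
Round 2 (k=44): L=50 R=87
Round 3 (k=46): L=87 R=155
Round 4 (k=50): L=155 R=26

Answer: 155 26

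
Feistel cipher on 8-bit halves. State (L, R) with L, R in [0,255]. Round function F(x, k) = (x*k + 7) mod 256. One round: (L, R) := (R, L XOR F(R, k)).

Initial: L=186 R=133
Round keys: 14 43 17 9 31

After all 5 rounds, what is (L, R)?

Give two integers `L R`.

Answer: 111 151

Derivation:
Round 1 (k=14): L=133 R=247
Round 2 (k=43): L=247 R=1
Round 3 (k=17): L=1 R=239
Round 4 (k=9): L=239 R=111
Round 5 (k=31): L=111 R=151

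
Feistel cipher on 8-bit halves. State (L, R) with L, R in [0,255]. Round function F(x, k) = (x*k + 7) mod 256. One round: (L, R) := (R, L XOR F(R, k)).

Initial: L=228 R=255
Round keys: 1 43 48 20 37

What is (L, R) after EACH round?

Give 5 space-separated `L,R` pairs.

Answer: 255,226 226,2 2,133 133,105 105,177

Derivation:
Round 1 (k=1): L=255 R=226
Round 2 (k=43): L=226 R=2
Round 3 (k=48): L=2 R=133
Round 4 (k=20): L=133 R=105
Round 5 (k=37): L=105 R=177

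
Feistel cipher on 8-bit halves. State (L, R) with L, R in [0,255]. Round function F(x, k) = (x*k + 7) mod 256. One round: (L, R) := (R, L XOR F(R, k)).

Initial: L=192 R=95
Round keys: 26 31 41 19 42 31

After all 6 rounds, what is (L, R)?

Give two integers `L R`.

Round 1 (k=26): L=95 R=109
Round 2 (k=31): L=109 R=101
Round 3 (k=41): L=101 R=89
Round 4 (k=19): L=89 R=199
Round 5 (k=42): L=199 R=244
Round 6 (k=31): L=244 R=84

Answer: 244 84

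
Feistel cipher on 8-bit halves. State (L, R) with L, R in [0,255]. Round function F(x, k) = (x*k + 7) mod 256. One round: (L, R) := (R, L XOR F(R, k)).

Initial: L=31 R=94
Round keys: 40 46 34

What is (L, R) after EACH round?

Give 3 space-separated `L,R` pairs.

Answer: 94,168 168,105 105,81

Derivation:
Round 1 (k=40): L=94 R=168
Round 2 (k=46): L=168 R=105
Round 3 (k=34): L=105 R=81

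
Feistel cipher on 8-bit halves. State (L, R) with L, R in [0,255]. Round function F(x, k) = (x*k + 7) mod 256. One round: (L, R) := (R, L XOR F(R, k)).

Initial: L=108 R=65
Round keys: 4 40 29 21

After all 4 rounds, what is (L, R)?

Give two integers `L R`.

Answer: 202 199

Derivation:
Round 1 (k=4): L=65 R=103
Round 2 (k=40): L=103 R=94
Round 3 (k=29): L=94 R=202
Round 4 (k=21): L=202 R=199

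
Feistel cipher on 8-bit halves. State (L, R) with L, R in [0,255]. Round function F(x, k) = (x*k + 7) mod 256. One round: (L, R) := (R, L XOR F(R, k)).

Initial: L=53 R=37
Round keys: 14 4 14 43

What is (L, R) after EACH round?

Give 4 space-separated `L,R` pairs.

Round 1 (k=14): L=37 R=56
Round 2 (k=4): L=56 R=194
Round 3 (k=14): L=194 R=155
Round 4 (k=43): L=155 R=210

Answer: 37,56 56,194 194,155 155,210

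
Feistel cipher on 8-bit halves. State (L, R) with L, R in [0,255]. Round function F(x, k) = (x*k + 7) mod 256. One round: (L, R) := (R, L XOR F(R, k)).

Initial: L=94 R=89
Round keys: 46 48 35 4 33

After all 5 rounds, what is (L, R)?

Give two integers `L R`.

Answer: 225 226

Derivation:
Round 1 (k=46): L=89 R=91
Round 2 (k=48): L=91 R=78
Round 3 (k=35): L=78 R=234
Round 4 (k=4): L=234 R=225
Round 5 (k=33): L=225 R=226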